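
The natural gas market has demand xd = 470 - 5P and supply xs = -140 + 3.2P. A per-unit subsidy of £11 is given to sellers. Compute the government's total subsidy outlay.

Government cost = 53900/41

Pre-subsidy: 470 - 5P = -140 + 3.2P gives P* = 3050/41, x* = 4020/41.
With the subsidy, sellers receive Ps = Pb + 11 for each unit, where Pb is the price buyers pay.
Supply in terms of Pb becomes xs = -140 + 3.2(Pb + 11) = -104.8 + 3.2Pb. Setting this equal to demand: 470 - 5Pb = -104.8 + 3.2Pb, so Pb = 2874/41.
Sellers receive Ps = 2874/41 + 11 = 3325/41; x' = 470 − 5·(2874/41) = 4900/41.
Government outlay = subsidy × quantity = 11 × 4900/41 = 53900/41.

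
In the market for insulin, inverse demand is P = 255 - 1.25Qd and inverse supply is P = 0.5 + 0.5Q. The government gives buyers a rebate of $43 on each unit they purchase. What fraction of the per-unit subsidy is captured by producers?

Producer share = 2/7

Pre-subsidy: 255 - 1.25Q = 0.5 + 0.5Q gives Q* = 1018/7 and P* = 1025/14.
With the rebate, buyers effectively pay Pb = Ps − 43, where Ps is the price sellers receive.
On the curves, Pb = 255 - 1.25Q and Ps = 0.5 + 0.5Q; the wedge Ps − Pb = 43 gives 0.5 + 0.5Q − (255 - 1.25Q) = 43, so Q' = 170.
Then Pb = 255 − 1.25·170 = 42.5 and Ps = 0.5 + 0.5·170 = 85.5.
Buyers' price falls by P* − Pb = 1025/14 − 42.5 = 215/7; sellers' price rises by Ps − P* = 85.5 − 1025/14 = 86/7.
So producers capture (86/7)/43 = 2/7 of each unit of subsidy.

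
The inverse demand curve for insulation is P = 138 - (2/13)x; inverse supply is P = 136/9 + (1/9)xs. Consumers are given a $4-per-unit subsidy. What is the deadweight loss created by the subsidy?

Deadweight loss = 936/31

Pre-subsidy: 138 - (2/13)x = 136/9 + (1/9)x gives x* = 14378/31 and P* = 2066/31.
With the rebate, buyers effectively pay Pb = Ps − 4, where Ps is the price sellers receive.
On the curves, Pb = 138 - (2/13)x and Ps = 136/9 + (1/9)x; the wedge Ps − Pb = 4 gives 136/9 + (1/9)x − (138 - (2/13)x) = 4, so x' = 14846/31.
Then Pb = 138 − (2/13)·(14846/31) = 1994/31 and Ps = 136/9 + (1/9)·(14846/31) = 2118/31.
The subsidy expands output by 14846/31 − 14378/31 = 468/31 past the efficient level; on those units the gap between marginal cost and willingness to pay runs from 0 up to 4.
DWL = ½ × 4 × 468/31 = 936/31.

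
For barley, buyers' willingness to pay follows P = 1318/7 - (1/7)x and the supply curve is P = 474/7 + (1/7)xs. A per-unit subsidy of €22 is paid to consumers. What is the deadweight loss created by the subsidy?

Pre-subsidy: 1318/7 - (1/7)x = 474/7 + (1/7)x gives x* = 422 and P* = 128.
With the rebate, buyers effectively pay Pb = Ps − 22, where Ps is the price sellers receive.
On the curves, Pb = 1318/7 - (1/7)x and Ps = 474/7 + (1/7)x; the wedge Ps − Pb = 22 gives 474/7 + (1/7)x − (1318/7 - (1/7)x) = 22, so x' = 499.
Then Pb = 1318/7 − (1/7)·499 = 117 and Ps = 474/7 + (1/7)·499 = 139.
The subsidy expands output by 499 − 422 = 77 past the efficient level; on those units the gap between marginal cost and willingness to pay runs from 0 up to 22.
DWL = ½ × 22 × 77 = 847.

Deadweight loss = €847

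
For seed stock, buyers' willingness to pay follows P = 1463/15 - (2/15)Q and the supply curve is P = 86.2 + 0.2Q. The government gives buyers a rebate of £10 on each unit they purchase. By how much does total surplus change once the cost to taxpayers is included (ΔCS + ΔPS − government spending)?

Pre-subsidy: 1463/15 - (2/15)Q = 86.2 + 0.2Q gives Q* = 34 and P* = 93.
With the rebate, buyers effectively pay Pb = Ps − 10, where Ps is the price sellers receive.
On the curves, Pb = 1463/15 - (2/15)Q and Ps = 86.2 + 0.2Q; the wedge Ps − Pb = 10 gives 86.2 + 0.2Q − (1463/15 - (2/15)Q) = 10, so Q' = 64.
Then Pb = 1463/15 − (2/15)·64 = 89 and Ps = 86.2 + 0.2·64 = 99.
ΔCS = ½(34 + 64)(93 − 89) = 196; ΔPS = ½(34 + 64)(99 − 93) = 294.
Government spending = 10 × 64 = 640.
Net change = 196 + 294 − 640 = -150. The loss equals the DWL triangle ½·10·30.

Net change in total surplus = -£150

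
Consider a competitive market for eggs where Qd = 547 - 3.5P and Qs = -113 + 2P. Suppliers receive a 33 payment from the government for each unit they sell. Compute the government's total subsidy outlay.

Government cost = 5577

Pre-subsidy: 547 - 3.5P = -113 + 2P gives P* = 120, Q* = 127.
With the subsidy, sellers receive Ps = Pb + 33 for each unit, where Pb is the price buyers pay.
Supply in terms of Pb becomes Qs = -113 + 2(Pb + 33) = -47 + 2Pb. Setting this equal to demand: 547 - 3.5Pb = -47 + 2Pb, so Pb = 108.
Sellers receive Ps = 108 + 33 = 141; Q' = 547 − 3.5·108 = 169.
Government outlay = subsidy × quantity = 33 × 169 = 5577.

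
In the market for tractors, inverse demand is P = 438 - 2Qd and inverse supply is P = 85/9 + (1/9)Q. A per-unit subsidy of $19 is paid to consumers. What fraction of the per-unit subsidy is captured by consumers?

Consumer share = 18/19

Pre-subsidy: 438 - 2Q = 85/9 + (1/9)Q gives Q* = 203 and P* = 32.
With the rebate, buyers effectively pay Pb = Ps − 19, where Ps is the price sellers receive.
On the curves, Pb = 438 - 2Q and Ps = 85/9 + (1/9)Q; the wedge Ps − Pb = 19 gives 85/9 + (1/9)Q − (438 - 2Q) = 19, so Q' = 212.
Then Pb = 438 − 2·212 = 14 and Ps = 85/9 + (1/9)·212 = 33.
Buyers' price falls by P* − Pb = 32 − 14 = 18; sellers' price rises by Ps − P* = 33 − 32 = 1.
So consumers capture 18/19 = 18/19 of each unit of subsidy.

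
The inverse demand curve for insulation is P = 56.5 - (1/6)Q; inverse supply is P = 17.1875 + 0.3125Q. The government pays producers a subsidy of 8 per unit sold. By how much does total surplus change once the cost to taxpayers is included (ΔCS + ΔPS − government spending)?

Pre-subsidy: 56.5 - (1/6)Q = 17.1875 + 0.3125Q gives Q* = 1887/23 and P* = 985/23.
With the subsidy, sellers receive Ps = Pb + 8 for each unit, where Pb is the price buyers pay.
On the curves, Pb = 56.5 - (1/6)Q and Ps = 17.1875 + 0.3125Q; the wedge Ps − Pb = 8 gives 17.1875 + 0.3125Q − (56.5 - (1/6)Q) = 8, so Q' = 2271/23.
Then Pb = 56.5 − (1/6)·(2271/23) = 921/23 and Ps = 17.1875 + 0.3125·(2271/23) = 1105/23.
ΔCS = ½(1887/23 + 2271/23)(985/23 − 921/23) = 133056/529; ΔPS = ½(1887/23 + 2271/23)(1105/23 − 985/23) = 249480/529.
Government spending = 8 × 2271/23 = 18168/23.
Net change = 133056/529 + 249480/529 − 18168/23 = -1536/23. The loss equals the DWL triangle ½·8·384/23.

Net change in total surplus = -1536/23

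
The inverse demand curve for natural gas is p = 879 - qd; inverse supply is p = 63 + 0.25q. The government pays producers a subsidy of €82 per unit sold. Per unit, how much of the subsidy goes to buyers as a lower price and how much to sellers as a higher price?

Buyers gain €65.6 per unit; sellers gain €16.4 per unit

Pre-subsidy: 879 - q = 63 + 0.25q gives q* = 652.8 and p* = 226.2.
With the subsidy, sellers receive ps = pb + 82 for each unit, where pb is the price buyers pay.
On the curves, pb = 879 - q and ps = 63 + 0.25q; the wedge ps − pb = 82 gives 63 + 0.25q − (879 - q) = 82, so q' = 718.4.
Then pb = 879 − 1·718.4 = 160.6 and ps = 63 + 0.25·718.4 = 242.6.
Buyers' price falls by p* − pb = 226.2 − 160.6 = 65.6; sellers' price rises by ps − p* = 242.6 − 226.2 = 16.4.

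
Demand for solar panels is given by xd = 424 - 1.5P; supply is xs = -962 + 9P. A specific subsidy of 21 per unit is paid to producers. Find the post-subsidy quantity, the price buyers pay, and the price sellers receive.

Pre-subsidy: 424 - 1.5P = -962 + 9P gives P* = 132, x* = 226.
With the subsidy, sellers receive Ps = Pb + 21 for each unit, where Pb is the price buyers pay.
Supply in terms of Pb becomes xs = -962 + 9(Pb + 21) = -773 + 9Pb. Setting this equal to demand: 424 - 1.5Pb = -773 + 9Pb, so Pb = 114.
Sellers receive Ps = 114 + 21 = 135; x' = 424 − 1.5·114 = 253.

x' = 253; buyers pay 114; sellers receive 135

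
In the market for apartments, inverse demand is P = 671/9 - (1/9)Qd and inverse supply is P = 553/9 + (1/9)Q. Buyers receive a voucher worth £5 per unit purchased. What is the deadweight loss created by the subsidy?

Deadweight loss = £56.25

Pre-subsidy: 671/9 - (1/9)Q = 553/9 + (1/9)Q gives Q* = 59 and P* = 68.
With the rebate, buyers effectively pay Pb = Ps − 5, where Ps is the price sellers receive.
On the curves, Pb = 671/9 - (1/9)Q and Ps = 553/9 + (1/9)Q; the wedge Ps − Pb = 5 gives 553/9 + (1/9)Q − (671/9 - (1/9)Q) = 5, so Q' = 81.5.
Then Pb = 671/9 − (1/9)·81.5 = 65.5 and Ps = 553/9 + (1/9)·81.5 = 70.5.
The subsidy expands output by 81.5 − 59 = 22.5 past the efficient level; on those units the gap between marginal cost and willingness to pay runs from 0 up to 5.
DWL = ½ × 5 × 22.5 = 56.25.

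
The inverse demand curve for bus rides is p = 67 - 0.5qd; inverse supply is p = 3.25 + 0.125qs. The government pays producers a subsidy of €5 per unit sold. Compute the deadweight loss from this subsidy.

Deadweight loss = €20

Pre-subsidy: 67 - 0.5q = 3.25 + 0.125q gives q* = 102 and p* = 16.
With the subsidy, sellers receive ps = pb + 5 for each unit, where pb is the price buyers pay.
On the curves, pb = 67 - 0.5q and ps = 3.25 + 0.125q; the wedge ps − pb = 5 gives 3.25 + 0.125q − (67 - 0.5q) = 5, so q' = 110.
Then pb = 67 − 0.5·110 = 12 and ps = 3.25 + 0.125·110 = 17.
The subsidy expands output by 110 − 102 = 8 past the efficient level; on those units the gap between marginal cost and willingness to pay runs from 0 up to 5.
DWL = ½ × 5 × 8 = 20.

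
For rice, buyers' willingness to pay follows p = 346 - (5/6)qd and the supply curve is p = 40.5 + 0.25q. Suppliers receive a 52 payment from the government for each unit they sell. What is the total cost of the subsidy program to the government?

Pre-subsidy: 346 - (5/6)q = 40.5 + 0.25q gives q* = 282 and p* = 111.
With the subsidy, sellers receive ps = pb + 52 for each unit, where pb is the price buyers pay.
On the curves, pb = 346 - (5/6)q and ps = 40.5 + 0.25q; the wedge ps − pb = 52 gives 40.5 + 0.25q − (346 - (5/6)q) = 52, so q' = 330.
Then pb = 346 − (5/6)·330 = 71 and ps = 40.5 + 0.25·330 = 123.
Government outlay = subsidy × quantity = 52 × 330 = 17160.

Government cost = 17160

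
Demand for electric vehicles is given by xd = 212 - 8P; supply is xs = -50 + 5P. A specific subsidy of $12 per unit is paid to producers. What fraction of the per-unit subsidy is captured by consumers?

Pre-subsidy: 212 - 8P = -50 + 5P gives P* = 262/13, x* = 660/13.
With the subsidy, sellers receive Ps = Pb + 12 for each unit, where Pb is the price buyers pay.
Supply in terms of Pb becomes xs = -50 + 5(Pb + 12) = 10 + 5Pb. Setting this equal to demand: 212 - 8Pb = 10 + 5Pb, so Pb = 202/13.
Sellers receive Ps = 202/13 + 12 = 358/13; x' = 212 − 8·(202/13) = 1140/13.
Buyers' price falls by P* − Pb = 262/13 − 202/13 = 60/13; sellers' price rises by Ps − P* = 358/13 − 262/13 = 96/13.
So consumers capture (60/13)/12 = 5/13 of each unit of subsidy.

Consumer share = 5/13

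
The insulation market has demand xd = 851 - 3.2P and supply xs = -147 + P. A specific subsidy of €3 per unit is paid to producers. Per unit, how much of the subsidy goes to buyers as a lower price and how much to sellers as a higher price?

Buyers gain 5/7 per unit; sellers gain 16/7 per unit

Pre-subsidy: 851 - 3.2P = -147 + P gives P* = 4990/21, x* = 1903/21.
With the subsidy, sellers receive Ps = Pb + 3 for each unit, where Pb is the price buyers pay.
Supply in terms of Pb becomes xs = -147 + 1(Pb + 3) = -144 + Pb. Setting this equal to demand: 851 - 3.2Pb = -144 + Pb, so Pb = 4975/21.
Sellers receive Ps = 4975/21 + 3 = 5038/21; x' = 851 − 3.2·(4975/21) = 1951/21.
Buyers' price falls by P* − Pb = 4990/21 − 4975/21 = 5/7; sellers' price rises by Ps − P* = 5038/21 − 4990/21 = 16/7.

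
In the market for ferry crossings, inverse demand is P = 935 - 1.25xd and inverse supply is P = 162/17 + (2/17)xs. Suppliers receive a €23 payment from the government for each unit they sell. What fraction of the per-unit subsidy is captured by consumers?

Consumer share = 85/93

Pre-subsidy: 935 - 1.25x = 162/17 + (2/17)x gives x* = 62932/93 and P* = 8290/93.
With the subsidy, sellers receive Ps = Pb + 23 for each unit, where Pb is the price buyers pay.
On the curves, Pb = 935 - 1.25x and Ps = 162/17 + (2/17)x; the wedge Ps − Pb = 23 gives 162/17 + (2/17)x − (935 - 1.25x) = 23, so x' = 64496/93.
Then Pb = 935 − 1.25·(64496/93) = 6335/93 and Ps = 162/17 + (2/17)·(64496/93) = 8474/93.
Buyers' price falls by P* − Pb = 8290/93 − 6335/93 = 1955/93; sellers' price rises by Ps − P* = 8474/93 − 8290/93 = 184/93.
So consumers capture (1955/93)/23 = 85/93 of each unit of subsidy.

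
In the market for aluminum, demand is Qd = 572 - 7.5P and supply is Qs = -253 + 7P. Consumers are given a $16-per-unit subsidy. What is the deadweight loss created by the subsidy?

Deadweight loss = 13440/29

Pre-subsidy: 572 - 7.5P = -253 + 7P gives P* = 1650/29, Q* = 4213/29.
With the rebate, buyers effectively pay Pb = Ps − 16, where Ps is the price sellers receive.
Demand in terms of Ps becomes Qd = 572 − 7.5(Ps − 16) = 692 - 7.5Ps. Setting this equal to supply: 692 - 7.5Ps = -253 + 7Ps, so Ps = 1890/29.
Buyers pay Pb = 1890/29 − 16 = 1426/29; Q' = -253 + 7·(1890/29) = 5893/29.
The subsidy expands output by 5893/29 − 4213/29 = 1680/29 past the efficient level; on those units the gap between marginal cost and willingness to pay runs from 0 up to 16.
DWL = ½ × 16 × 1680/29 = 13440/29.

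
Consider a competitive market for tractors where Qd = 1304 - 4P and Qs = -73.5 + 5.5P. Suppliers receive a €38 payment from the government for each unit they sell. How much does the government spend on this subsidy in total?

Pre-subsidy: 1304 - 4P = -73.5 + 5.5P gives P* = 145, Q* = 724.
With the subsidy, sellers receive Ps = Pb + 38 for each unit, where Pb is the price buyers pay.
Supply in terms of Pb becomes Qs = -73.5 + 5.5(Pb + 38) = 135.5 + 5.5Pb. Setting this equal to demand: 1304 - 4Pb = 135.5 + 5.5Pb, so Pb = 123.
Sellers receive Ps = 123 + 38 = 161; Q' = 1304 − 4·123 = 812.
Government outlay = subsidy × quantity = 38 × 812 = 30856.

Government cost = €30856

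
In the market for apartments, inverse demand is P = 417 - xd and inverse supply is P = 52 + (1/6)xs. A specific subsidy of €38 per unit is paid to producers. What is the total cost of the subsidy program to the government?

Pre-subsidy: 417 - x = 52 + (1/6)x gives x* = 2190/7 and P* = 729/7.
With the subsidy, sellers receive Ps = Pb + 38 for each unit, where Pb is the price buyers pay.
On the curves, Pb = 417 - x and Ps = 52 + (1/6)x; the wedge Ps − Pb = 38 gives 52 + (1/6)x − (417 - x) = 38, so x' = 2418/7.
Then Pb = 417 − 1·(2418/7) = 501/7 and Ps = 52 + (1/6)·(2418/7) = 767/7.
Government outlay = subsidy × quantity = 38 × 2418/7 = 91884/7.

Government cost = 91884/7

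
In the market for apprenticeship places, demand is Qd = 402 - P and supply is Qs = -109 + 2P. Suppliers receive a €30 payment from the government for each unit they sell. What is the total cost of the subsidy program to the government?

Government cost = €7550

Pre-subsidy: 402 - P = -109 + 2P gives P* = 511/3, Q* = 695/3.
With the subsidy, sellers receive Ps = Pb + 30 for each unit, where Pb is the price buyers pay.
Supply in terms of Pb becomes Qs = -109 + 2(Pb + 30) = -49 + 2Pb. Setting this equal to demand: 402 - Pb = -49 + 2Pb, so Pb = 451/3.
Sellers receive Ps = 451/3 + 30 = 541/3; Q' = 402 − 1·(451/3) = 755/3.
Government outlay = subsidy × quantity = 30 × 755/3 = 7550.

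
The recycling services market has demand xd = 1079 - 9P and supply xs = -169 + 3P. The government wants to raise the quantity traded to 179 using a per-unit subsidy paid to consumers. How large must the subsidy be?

Required subsidy s = 16 per unit

At x = 179, invert demand for the buyer price: Pb = (1079 − 179)/9 = 100; invert supply for the seller price: Ps = (179 − (-169))/3 = 116.
The subsidy must fill the gap: s = Ps − Pb = 116 − 100 = 16.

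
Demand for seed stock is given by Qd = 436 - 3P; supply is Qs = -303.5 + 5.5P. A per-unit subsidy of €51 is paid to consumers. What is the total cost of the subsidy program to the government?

Government cost = €13974

Pre-subsidy: 436 - 3P = -303.5 + 5.5P gives P* = 87, Q* = 175.
With the rebate, buyers effectively pay Pb = Ps − 51, where Ps is the price sellers receive.
Demand in terms of Ps becomes Qd = 436 − 3(Ps − 51) = 589 - 3Ps. Setting this equal to supply: 589 - 3Ps = -303.5 + 5.5Ps, so Ps = 105.
Buyers pay Pb = 105 − 51 = 54; Q' = -303.5 + 5.5·105 = 274.
Government outlay = subsidy × quantity = 51 × 274 = 13974.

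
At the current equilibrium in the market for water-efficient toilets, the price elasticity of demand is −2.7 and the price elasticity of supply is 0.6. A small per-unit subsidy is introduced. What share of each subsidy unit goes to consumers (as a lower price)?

Consumer share = 2/11

For a small subsidy around the equilibrium, the benefit split depends on the relative slopes, which at a point are proportional to the elasticities.
Buyer share = εs/(εs + |εd|) = 0.6/(0.6 + 2.7) = 2/11; seller share = |εd|/(εs + |εd|) = 9/11.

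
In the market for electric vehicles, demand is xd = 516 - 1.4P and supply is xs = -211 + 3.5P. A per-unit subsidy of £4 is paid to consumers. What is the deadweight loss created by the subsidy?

Pre-subsidy: 516 - 1.4P = -211 + 3.5P gives P* = 7270/49, x* = 2158/7.
With the rebate, buyers effectively pay Pb = Ps − 4, where Ps is the price sellers receive.
Demand in terms of Ps becomes xd = 516 − 1.4(Ps − 4) = 521.6 - 1.4Ps. Setting this equal to supply: 521.6 - 1.4Ps = -211 + 3.5Ps, so Ps = 7326/49.
Buyers pay Pb = 7326/49 − 4 = 7130/49; x' = -211 + 3.5·(7326/49) = 2186/7.
The subsidy expands output by 2186/7 − 2158/7 = 4 past the efficient level; on those units the gap between marginal cost and willingness to pay runs from 0 up to 4.
DWL = ½ × 4 × 4 = 8.

Deadweight loss = £8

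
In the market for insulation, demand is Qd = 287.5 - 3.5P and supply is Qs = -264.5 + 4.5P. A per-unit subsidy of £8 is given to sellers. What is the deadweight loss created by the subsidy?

Deadweight loss = £63

Pre-subsidy: 287.5 - 3.5P = -264.5 + 4.5P gives P* = 69, Q* = 46.
With the subsidy, sellers receive Ps = Pb + 8 for each unit, where Pb is the price buyers pay.
Supply in terms of Pb becomes Qs = -264.5 + 4.5(Pb + 8) = -228.5 + 4.5Pb. Setting this equal to demand: 287.5 - 3.5Pb = -228.5 + 4.5Pb, so Pb = 64.5.
Sellers receive Ps = 64.5 + 8 = 72.5; Q' = 287.5 − 3.5·64.5 = 61.75.
The subsidy expands output by 61.75 − 46 = 15.75 past the efficient level; on those units the gap between marginal cost and willingness to pay runs from 0 up to 8.
DWL = ½ × 8 × 15.75 = 63.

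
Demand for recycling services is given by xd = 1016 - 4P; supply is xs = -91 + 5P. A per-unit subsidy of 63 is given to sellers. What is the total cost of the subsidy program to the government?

Government cost = 41832

Pre-subsidy: 1016 - 4P = -91 + 5P gives P* = 123, x* = 524.
With the subsidy, sellers receive Ps = Pb + 63 for each unit, where Pb is the price buyers pay.
Supply in terms of Pb becomes xs = -91 + 5(Pb + 63) = 224 + 5Pb. Setting this equal to demand: 1016 - 4Pb = 224 + 5Pb, so Pb = 88.
Sellers receive Ps = 88 + 63 = 151; x' = 1016 − 4·88 = 664.
Government outlay = subsidy × quantity = 63 × 664 = 41832.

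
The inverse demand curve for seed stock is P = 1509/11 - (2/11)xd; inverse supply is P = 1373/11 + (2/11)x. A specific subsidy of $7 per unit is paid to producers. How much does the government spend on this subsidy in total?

Pre-subsidy: 1509/11 - (2/11)x = 1373/11 + (2/11)x gives x* = 34 and P* = 131.
With the subsidy, sellers receive Ps = Pb + 7 for each unit, where Pb is the price buyers pay.
On the curves, Pb = 1509/11 - (2/11)x and Ps = 1373/11 + (2/11)x; the wedge Ps − Pb = 7 gives 1373/11 + (2/11)x − (1509/11 - (2/11)x) = 7, so x' = 53.25.
Then Pb = 1509/11 − (2/11)·53.25 = 127.5 and Ps = 1373/11 + (2/11)·53.25 = 134.5.
Government outlay = subsidy × quantity = 7 × 53.25 = 372.75.

Government cost = $372.75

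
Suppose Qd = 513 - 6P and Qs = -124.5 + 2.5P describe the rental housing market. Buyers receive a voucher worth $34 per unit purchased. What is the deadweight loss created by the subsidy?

Pre-subsidy: 513 - 6P = -124.5 + 2.5P gives P* = 75, Q* = 63.
With the rebate, buyers effectively pay Pb = Ps − 34, where Ps is the price sellers receive.
Demand in terms of Ps becomes Qd = 513 − 6(Ps − 34) = 717 - 6Ps. Setting this equal to supply: 717 - 6Ps = -124.5 + 2.5Ps, so Ps = 99.
Buyers pay Pb = 99 − 34 = 65; Q' = -124.5 + 2.5·99 = 123.
The subsidy expands output by 123 − 63 = 60 past the efficient level; on those units the gap between marginal cost and willingness to pay runs from 0 up to 34.
DWL = ½ × 34 × 60 = 1020.

Deadweight loss = $1020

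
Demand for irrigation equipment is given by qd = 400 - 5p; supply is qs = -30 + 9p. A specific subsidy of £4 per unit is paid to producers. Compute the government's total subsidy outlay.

Pre-subsidy: 400 - 5p = -30 + 9p gives p* = 215/7, q* = 1725/7.
With the subsidy, sellers receive ps = pb + 4 for each unit, where pb is the price buyers pay.
Supply in terms of pb becomes qs = -30 + 9(pb + 4) = 6 + 9pb. Setting this equal to demand: 400 - 5pb = 6 + 9pb, so pb = 197/7.
Sellers receive ps = 197/7 + 4 = 225/7; q' = 400 − 5·(197/7) = 1815/7.
Government outlay = subsidy × quantity = 4 × 1815/7 = 7260/7.

Government cost = 7260/7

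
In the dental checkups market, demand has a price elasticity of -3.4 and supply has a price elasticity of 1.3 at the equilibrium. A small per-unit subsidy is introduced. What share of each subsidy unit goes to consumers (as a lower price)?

For a small subsidy around the equilibrium, the benefit split depends on the relative slopes, which at a point are proportional to the elasticities.
Buyer share = εs/(εs + |εd|) = 1.3/(1.3 + 3.4) = 13/47; seller share = |εd|/(εs + |εd|) = 34/47.

Consumer share = 13/47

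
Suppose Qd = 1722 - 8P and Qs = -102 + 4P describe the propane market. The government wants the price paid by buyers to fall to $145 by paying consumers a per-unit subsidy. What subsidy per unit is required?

Required subsidy s = $21 per unit

At a buyer price of 145, quantity demanded is 1722 − 8·145 = 562.
Sellers supply 562 only when they receive Ps with -102 + 4·Ps = 562, i.e. Ps = 166.
s = Ps − Pb = 166 − 145 = 21.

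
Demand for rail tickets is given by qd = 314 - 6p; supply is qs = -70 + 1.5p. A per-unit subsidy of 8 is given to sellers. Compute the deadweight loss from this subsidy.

Deadweight loss = 38.4

Pre-subsidy: 314 - 6p = -70 + 1.5p gives p* = 51.2, q* = 6.8.
With the subsidy, sellers receive ps = pb + 8 for each unit, where pb is the price buyers pay.
Supply in terms of pb becomes qs = -70 + 1.5(pb + 8) = -58 + 1.5pb. Setting this equal to demand: 314 - 6pb = -58 + 1.5pb, so pb = 49.6.
Sellers receive ps = 49.6 + 8 = 57.6; q' = 314 − 6·49.6 = 16.4.
The subsidy expands output by 16.4 − 6.8 = 9.6 past the efficient level; on those units the gap between marginal cost and willingness to pay runs from 0 up to 8.
DWL = ½ × 8 × 9.6 = 38.4.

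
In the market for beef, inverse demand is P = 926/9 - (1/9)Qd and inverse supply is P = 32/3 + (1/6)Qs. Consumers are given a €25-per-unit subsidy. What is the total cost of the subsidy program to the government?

Government cost = €10550

Pre-subsidy: 926/9 - (1/9)Q = 32/3 + (1/6)Q gives Q* = 332 and P* = 66.
With the rebate, buyers effectively pay Pb = Ps − 25, where Ps is the price sellers receive.
On the curves, Pb = 926/9 - (1/9)Q and Ps = 32/3 + (1/6)Q; the wedge Ps − Pb = 25 gives 32/3 + (1/6)Q − (926/9 - (1/9)Q) = 25, so Q' = 422.
Then Pb = 926/9 − (1/9)·422 = 56 and Ps = 32/3 + (1/6)·422 = 81.
Government outlay = subsidy × quantity = 25 × 422 = 10550.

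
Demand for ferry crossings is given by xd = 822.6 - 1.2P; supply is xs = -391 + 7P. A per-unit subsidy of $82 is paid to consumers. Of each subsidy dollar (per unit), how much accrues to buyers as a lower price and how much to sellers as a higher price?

Pre-subsidy: 822.6 - 1.2P = -391 + 7P gives P* = 148, x* = 645.
With the rebate, buyers effectively pay Pb = Ps − 82, where Ps is the price sellers receive.
Demand in terms of Ps becomes xd = 822.6 − 1.2(Ps − 82) = 921 - 1.2Ps. Setting this equal to supply: 921 - 1.2Ps = -391 + 7Ps, so Ps = 160.
Buyers pay Pb = 160 − 82 = 78; x' = -391 + 7·160 = 729.
Buyers' price falls by P* − Pb = 148 − 78 = 70; sellers' price rises by Ps − P* = 160 − 148 = 12.

Buyers gain $70 per unit; sellers gain $12 per unit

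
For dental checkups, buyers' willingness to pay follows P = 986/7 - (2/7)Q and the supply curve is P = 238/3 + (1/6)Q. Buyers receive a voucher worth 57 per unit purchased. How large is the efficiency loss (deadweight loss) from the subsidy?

Pre-subsidy: 986/7 - (2/7)Q = 238/3 + (1/6)Q gives Q* = 136 and P* = 102.
With the rebate, buyers effectively pay Pb = Ps − 57, where Ps is the price sellers receive.
On the curves, Pb = 986/7 - (2/7)Q and Ps = 238/3 + (1/6)Q; the wedge Ps − Pb = 57 gives 238/3 + (1/6)Q − (986/7 - (2/7)Q) = 57, so Q' = 262.
Then Pb = 986/7 − (2/7)·262 = 66 and Ps = 238/3 + (1/6)·262 = 123.
The subsidy expands output by 262 − 136 = 126 past the efficient level; on those units the gap between marginal cost and willingness to pay runs from 0 up to 57.
DWL = ½ × 57 × 126 = 3591.

Deadweight loss = 3591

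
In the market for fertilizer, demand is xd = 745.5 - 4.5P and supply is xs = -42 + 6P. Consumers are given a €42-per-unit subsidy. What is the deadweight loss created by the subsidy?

Pre-subsidy: 745.5 - 4.5P = -42 + 6P gives P* = 75, x* = 408.
With the rebate, buyers effectively pay Pb = Ps − 42, where Ps is the price sellers receive.
Demand in terms of Ps becomes xd = 745.5 − 4.5(Ps − 42) = 934.5 - 4.5Ps. Setting this equal to supply: 934.5 - 4.5Ps = -42 + 6Ps, so Ps = 93.
Buyers pay Pb = 93 − 42 = 51; x' = -42 + 6·93 = 516.
The subsidy expands output by 516 − 408 = 108 past the efficient level; on those units the gap between marginal cost and willingness to pay runs from 0 up to 42.
DWL = ½ × 42 × 108 = 2268.

Deadweight loss = €2268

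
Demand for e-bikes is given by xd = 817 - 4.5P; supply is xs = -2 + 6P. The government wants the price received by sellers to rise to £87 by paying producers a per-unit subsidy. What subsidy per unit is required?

At a seller price of 87, quantity supplied is -2 + 6·87 = 520.
Buyers absorb 520 only when they pay Pb with 817 − 4.5·Pb = 520, i.e. Pb = 66.
s = Ps − Pb = 87 − 66 = 21.

Required subsidy s = £21 per unit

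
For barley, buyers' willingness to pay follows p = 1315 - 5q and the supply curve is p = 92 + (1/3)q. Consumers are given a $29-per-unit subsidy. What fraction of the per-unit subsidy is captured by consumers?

Pre-subsidy: 1315 - 5q = 92 + (1/3)q gives q* = 229.3125 and p* = 168.4375.
With the rebate, buyers effectively pay pb = ps − 29, where ps is the price sellers receive.
On the curves, pb = 1315 - 5q and ps = 92 + (1/3)q; the wedge ps − pb = 29 gives 92 + (1/3)q − (1315 - 5q) = 29, so q' = 234.75.
Then pb = 1315 − 5·234.75 = 141.25 and ps = 92 + (1/3)·234.75 = 170.25.
Buyers' price falls by p* − pb = 168.4375 − 141.25 = 27.1875; sellers' price rises by ps − p* = 170.25 − 168.4375 = 1.8125.
So consumers capture 27.1875/29 = 0.9375 of each unit of subsidy.

Consumer share = 0.9375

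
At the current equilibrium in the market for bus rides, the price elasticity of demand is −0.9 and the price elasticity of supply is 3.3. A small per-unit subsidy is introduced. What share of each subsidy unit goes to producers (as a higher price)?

Producer share = 3/14

For a small subsidy around the equilibrium, the benefit split depends on the relative slopes, which at a point are proportional to the elasticities.
Buyer share = εs/(εs + |εd|) = 3.3/(3.3 + 0.9) = 11/14; seller share = |εd|/(εs + |εd|) = 3/14.
So producers capture 3/14 of the subsidy.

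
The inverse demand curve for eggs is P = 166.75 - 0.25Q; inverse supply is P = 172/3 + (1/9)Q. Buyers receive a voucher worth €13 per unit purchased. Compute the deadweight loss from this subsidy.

Deadweight loss = €234

Pre-subsidy: 166.75 - 0.25Q = 172/3 + (1/9)Q gives Q* = 303 and P* = 91.
With the rebate, buyers effectively pay Pb = Ps − 13, where Ps is the price sellers receive.
On the curves, Pb = 166.75 - 0.25Q and Ps = 172/3 + (1/9)Q; the wedge Ps − Pb = 13 gives 172/3 + (1/9)Q − (166.75 - 0.25Q) = 13, so Q' = 339.
Then Pb = 166.75 − 0.25·339 = 82 and Ps = 172/3 + (1/9)·339 = 95.
The subsidy expands output by 339 − 303 = 36 past the efficient level; on those units the gap between marginal cost and willingness to pay runs from 0 up to 13.
DWL = ½ × 13 × 36 = 234.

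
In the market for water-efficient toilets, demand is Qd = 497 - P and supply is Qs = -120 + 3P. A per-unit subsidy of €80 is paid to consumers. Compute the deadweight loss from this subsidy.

Deadweight loss = €2400

Pre-subsidy: 497 - P = -120 + 3P gives P* = 154.25, Q* = 342.75.
With the rebate, buyers effectively pay Pb = Ps − 80, where Ps is the price sellers receive.
Demand in terms of Ps becomes Qd = 497 − 1(Ps − 80) = 577 - Ps. Setting this equal to supply: 577 - Ps = -120 + 3Ps, so Ps = 174.25.
Buyers pay Pb = 174.25 − 80 = 94.25; Q' = -120 + 3·174.25 = 402.75.
The subsidy expands output by 402.75 − 342.75 = 60 past the efficient level; on those units the gap between marginal cost and willingness to pay runs from 0 up to 80.
DWL = ½ × 80 × 60 = 2400.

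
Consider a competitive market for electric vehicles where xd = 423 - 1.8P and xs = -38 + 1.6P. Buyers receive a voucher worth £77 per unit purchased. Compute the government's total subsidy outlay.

Government cost = 1598058/85

Pre-subsidy: 423 - 1.8P = -38 + 1.6P gives P* = 2305/17, x* = 3042/17.
With the rebate, buyers effectively pay Pb = Ps − 77, where Ps is the price sellers receive.
Demand in terms of Ps becomes xd = 423 − 1.8(Ps − 77) = 561.6 - 1.8Ps. Setting this equal to supply: 561.6 - 1.8Ps = -38 + 1.6Ps, so Ps = 2998/17.
Buyers pay Pb = 2998/17 − 77 = 1689/17; x' = -38 + 1.6·(2998/17) = 20754/85.
Government outlay = subsidy × quantity = 77 × 20754/85 = 1598058/85.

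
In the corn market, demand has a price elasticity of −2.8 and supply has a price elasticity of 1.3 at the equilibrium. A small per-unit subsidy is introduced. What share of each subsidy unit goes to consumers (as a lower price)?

For a small subsidy around the equilibrium, the benefit split depends on the relative slopes, which at a point are proportional to the elasticities.
Buyer share = εs/(εs + |εd|) = 1.3/(1.3 + 2.8) = 13/41; seller share = |εd|/(εs + |εd|) = 28/41.

Consumer share = 13/41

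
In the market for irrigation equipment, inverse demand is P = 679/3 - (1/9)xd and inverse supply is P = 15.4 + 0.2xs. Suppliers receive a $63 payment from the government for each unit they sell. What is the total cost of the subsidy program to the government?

Government cost = $55471.5

Pre-subsidy: 679/3 - (1/9)x = 15.4 + 0.2x gives x* = 678 and P* = 151.
With the subsidy, sellers receive Ps = Pb + 63 for each unit, where Pb is the price buyers pay.
On the curves, Pb = 679/3 - (1/9)x and Ps = 15.4 + 0.2x; the wedge Ps − Pb = 63 gives 15.4 + 0.2x − (679/3 - (1/9)x) = 63, so x' = 880.5.
Then Pb = 679/3 − (1/9)·880.5 = 128.5 and Ps = 15.4 + 0.2·880.5 = 191.5.
Government outlay = subsidy × quantity = 63 × 880.5 = 55471.5.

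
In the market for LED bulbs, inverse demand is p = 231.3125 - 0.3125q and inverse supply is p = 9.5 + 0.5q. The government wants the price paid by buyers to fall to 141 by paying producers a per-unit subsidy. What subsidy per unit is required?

Required subsidy s = 13 per unit

At a buyer price of 141, quantity demanded is 740.2 − 3.2·141 = 289.
Sellers supply 289 only when they receive ps = 9.5 + 0.5·289 = 154.
s = ps − pb = 154 − 141 = 13.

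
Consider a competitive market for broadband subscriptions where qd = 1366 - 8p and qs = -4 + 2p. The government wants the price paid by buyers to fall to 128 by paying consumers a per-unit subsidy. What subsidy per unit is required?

At a buyer price of 128, quantity demanded is 1366 − 8·128 = 342.
Sellers supply 342 only when they receive ps with -4 + 2·ps = 342, i.e. ps = 173.
s = ps − pb = 173 − 128 = 45.

Required subsidy s = 45 per unit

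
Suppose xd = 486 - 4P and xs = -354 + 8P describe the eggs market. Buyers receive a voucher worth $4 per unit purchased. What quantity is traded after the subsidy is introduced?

Pre-subsidy: 486 - 4P = -354 + 8P gives P* = 70, x* = 206.
With the rebate, buyers effectively pay Pb = Ps − 4, where Ps is the price sellers receive.
Demand in terms of Ps becomes xd = 486 − 4(Ps − 4) = 502 - 4Ps. Setting this equal to supply: 502 - 4Ps = -354 + 8Ps, so Ps = 214/3.
Buyers pay Pb = 214/3 − 4 = 202/3; x' = -354 + 8·(214/3) = 650/3.

x' = 650/3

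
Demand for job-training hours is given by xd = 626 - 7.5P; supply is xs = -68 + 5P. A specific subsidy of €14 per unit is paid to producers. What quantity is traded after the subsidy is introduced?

Pre-subsidy: 626 - 7.5P = -68 + 5P gives P* = 55.52, x* = 209.6.
With the subsidy, sellers receive Ps = Pb + 14 for each unit, where Pb is the price buyers pay.
Supply in terms of Pb becomes xs = -68 + 5(Pb + 14) = 2 + 5Pb. Setting this equal to demand: 626 - 7.5Pb = 2 + 5Pb, so Pb = 49.92.
Sellers receive Ps = 49.92 + 14 = 63.92; x' = 626 − 7.5·49.92 = 251.6.

x' = 251.6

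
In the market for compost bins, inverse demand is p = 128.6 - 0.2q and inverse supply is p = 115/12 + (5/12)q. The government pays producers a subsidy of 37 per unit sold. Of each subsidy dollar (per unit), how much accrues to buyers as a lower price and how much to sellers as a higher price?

Buyers gain 12 per unit; sellers gain 25 per unit

Pre-subsidy: 128.6 - 0.2q = 115/12 + (5/12)q gives q* = 193 and p* = 90.
With the subsidy, sellers receive ps = pb + 37 for each unit, where pb is the price buyers pay.
On the curves, pb = 128.6 - 0.2q and ps = 115/12 + (5/12)q; the wedge ps − pb = 37 gives 115/12 + (5/12)q − (128.6 - 0.2q) = 37, so q' = 253.
Then pb = 128.6 − 0.2·253 = 78 and ps = 115/12 + (5/12)·253 = 115.
Buyers' price falls by p* − pb = 90 − 78 = 12; sellers' price rises by ps − p* = 115 − 90 = 25.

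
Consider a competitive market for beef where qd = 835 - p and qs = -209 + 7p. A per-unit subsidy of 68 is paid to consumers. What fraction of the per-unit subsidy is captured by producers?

Pre-subsidy: 835 - p = -209 + 7p gives p* = 130.5, q* = 704.5.
With the rebate, buyers effectively pay pb = ps − 68, where ps is the price sellers receive.
Demand in terms of ps becomes qd = 835 − 1(ps − 68) = 903 - ps. Setting this equal to supply: 903 - ps = -209 + 7ps, so ps = 139.
Buyers pay pb = 139 − 68 = 71; q' = -209 + 7·139 = 764.
Buyers' price falls by p* − pb = 130.5 − 71 = 59.5; sellers' price rises by ps − p* = 139 − 130.5 = 8.5.
So producers capture 8.5/68 = 0.125 of each unit of subsidy.

Producer share = 0.125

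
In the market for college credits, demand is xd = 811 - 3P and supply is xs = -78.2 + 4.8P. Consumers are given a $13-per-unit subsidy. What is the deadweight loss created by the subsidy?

Deadweight loss = $156

Pre-subsidy: 811 - 3P = -78.2 + 4.8P gives P* = 114, x* = 469.
With the rebate, buyers effectively pay Pb = Ps − 13, where Ps is the price sellers receive.
Demand in terms of Ps becomes xd = 811 − 3(Ps − 13) = 850 - 3Ps. Setting this equal to supply: 850 - 3Ps = -78.2 + 4.8Ps, so Ps = 119.
Buyers pay Pb = 119 − 13 = 106; x' = -78.2 + 4.8·119 = 493.
The subsidy expands output by 493 − 469 = 24 past the efficient level; on those units the gap between marginal cost and willingness to pay runs from 0 up to 13.
DWL = ½ × 13 × 24 = 156.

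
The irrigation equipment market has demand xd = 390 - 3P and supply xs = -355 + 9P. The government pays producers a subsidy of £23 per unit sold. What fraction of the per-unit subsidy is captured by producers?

Producer share = 0.25

Pre-subsidy: 390 - 3P = -355 + 9P gives P* = 745/12, x* = 203.75.
With the subsidy, sellers receive Ps = Pb + 23 for each unit, where Pb is the price buyers pay.
Supply in terms of Pb becomes xs = -355 + 9(Pb + 23) = -148 + 9Pb. Setting this equal to demand: 390 - 3Pb = -148 + 9Pb, so Pb = 269/6.
Sellers receive Ps = 269/6 + 23 = 407/6; x' = 390 − 3·(269/6) = 255.5.
Buyers' price falls by P* − Pb = 745/12 − 269/6 = 17.25; sellers' price rises by Ps − P* = 407/6 − 745/12 = 5.75.
So producers capture 5.75/23 = 0.25 of each unit of subsidy.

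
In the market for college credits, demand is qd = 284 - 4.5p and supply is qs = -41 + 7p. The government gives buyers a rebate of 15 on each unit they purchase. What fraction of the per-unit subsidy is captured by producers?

Pre-subsidy: 284 - 4.5p = -41 + 7p gives p* = 650/23, q* = 3607/23.
With the rebate, buyers effectively pay pb = ps − 15, where ps is the price sellers receive.
Demand in terms of ps becomes qd = 284 − 4.5(ps − 15) = 351.5 - 4.5ps. Setting this equal to supply: 351.5 - 4.5ps = -41 + 7ps, so ps = 785/23.
Buyers pay pb = 785/23 − 15 = 440/23; q' = -41 + 7·(785/23) = 4552/23.
Buyers' price falls by p* − pb = 650/23 − 440/23 = 210/23; sellers' price rises by ps − p* = 785/23 − 650/23 = 135/23.
So producers capture (135/23)/15 = 9/23 of each unit of subsidy.

Producer share = 9/23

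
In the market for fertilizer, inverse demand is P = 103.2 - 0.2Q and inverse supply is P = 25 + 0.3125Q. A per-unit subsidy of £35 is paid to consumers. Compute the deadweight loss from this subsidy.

Deadweight loss = 49000/41

Pre-subsidy: 103.2 - 0.2Q = 25 + 0.3125Q gives Q* = 6256/41 and P* = 2980/41.
With the rebate, buyers effectively pay Pb = Ps − 35, where Ps is the price sellers receive.
On the curves, Pb = 103.2 - 0.2Q and Ps = 25 + 0.3125Q; the wedge Ps − Pb = 35 gives 25 + 0.3125Q − (103.2 - 0.2Q) = 35, so Q' = 9056/41.
Then Pb = 103.2 − 0.2·(9056/41) = 2420/41 and Ps = 25 + 0.3125·(9056/41) = 3855/41.
The subsidy expands output by 9056/41 − 6256/41 = 2800/41 past the efficient level; on those units the gap between marginal cost and willingness to pay runs from 0 up to 35.
DWL = ½ × 35 × 2800/41 = 49000/41.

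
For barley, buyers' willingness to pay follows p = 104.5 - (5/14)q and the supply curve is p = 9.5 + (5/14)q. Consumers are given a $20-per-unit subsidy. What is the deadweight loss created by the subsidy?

Deadweight loss = $280

Pre-subsidy: 104.5 - (5/14)q = 9.5 + (5/14)q gives q* = 133 and p* = 57.
With the rebate, buyers effectively pay pb = ps − 20, where ps is the price sellers receive.
On the curves, pb = 104.5 - (5/14)q and ps = 9.5 + (5/14)q; the wedge ps − pb = 20 gives 9.5 + (5/14)q − (104.5 - (5/14)q) = 20, so q' = 161.
Then pb = 104.5 − (5/14)·161 = 47 and ps = 9.5 + (5/14)·161 = 67.
The subsidy expands output by 161 − 133 = 28 past the efficient level; on those units the gap between marginal cost and willingness to pay runs from 0 up to 20.
DWL = ½ × 20 × 28 = 280.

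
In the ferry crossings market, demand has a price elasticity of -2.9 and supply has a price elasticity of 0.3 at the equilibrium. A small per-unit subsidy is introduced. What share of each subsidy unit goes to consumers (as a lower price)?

Consumer share = 0.09375

For a small subsidy around the equilibrium, the benefit split depends on the relative slopes, which at a point are proportional to the elasticities.
Buyer share = εs/(εs + |εd|) = 0.3/(0.3 + 2.9) = 0.09375; seller share = |εd|/(εs + |εd|) = 0.90625.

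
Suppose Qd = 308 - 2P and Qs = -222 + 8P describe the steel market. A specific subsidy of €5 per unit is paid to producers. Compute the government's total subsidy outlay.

Government cost = €1050

Pre-subsidy: 308 - 2P = -222 + 8P gives P* = 53, Q* = 202.
With the subsidy, sellers receive Ps = Pb + 5 for each unit, where Pb is the price buyers pay.
Supply in terms of Pb becomes Qs = -222 + 8(Pb + 5) = -182 + 8Pb. Setting this equal to demand: 308 - 2Pb = -182 + 8Pb, so Pb = 49.
Sellers receive Ps = 49 + 5 = 54; Q' = 308 − 2·49 = 210.
Government outlay = subsidy × quantity = 5 × 210 = 1050.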